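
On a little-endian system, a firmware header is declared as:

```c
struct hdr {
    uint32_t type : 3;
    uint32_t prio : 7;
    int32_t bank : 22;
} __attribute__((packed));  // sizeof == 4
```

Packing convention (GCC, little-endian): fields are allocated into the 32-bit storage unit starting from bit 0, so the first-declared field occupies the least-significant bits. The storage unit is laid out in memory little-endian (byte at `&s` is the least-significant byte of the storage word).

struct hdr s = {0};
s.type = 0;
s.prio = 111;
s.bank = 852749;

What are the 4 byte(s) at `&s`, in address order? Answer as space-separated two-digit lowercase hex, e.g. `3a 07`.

type (3b) val=0 bits=0x0 at bit 0: 0x00000000
prio (7b) val=111 bits=0x6f at bit 3: 0x00000378
bank (22b) val=852749 bits=0xd030d at bit 10: 0x340c3778
word = 0x340c3778 → little-endian bytes:
  [0]=0x78  [1]=0x37  [2]=0x0c  [3]=0x34

78 37 0c 34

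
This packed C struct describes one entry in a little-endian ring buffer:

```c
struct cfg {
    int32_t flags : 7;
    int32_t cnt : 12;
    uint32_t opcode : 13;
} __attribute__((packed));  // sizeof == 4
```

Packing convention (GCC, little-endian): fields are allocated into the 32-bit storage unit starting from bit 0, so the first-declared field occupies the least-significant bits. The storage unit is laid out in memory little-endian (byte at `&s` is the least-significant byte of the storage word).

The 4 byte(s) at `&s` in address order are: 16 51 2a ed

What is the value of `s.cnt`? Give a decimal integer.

[0]=0x16 [1]=0x51 [2]=0x2a [3]=0xed (little-endian) → word 0xed2a5116
flags [0+:7] = (word>>0) & 0x7f = 22
cnt [7+:12] = (word>>7) & 0xfff = 1186  ←
opcode [19+:13] = (word>>19) & 0x1fff = 7589
cnt signed 12b, MSB=0: value = 1186

1186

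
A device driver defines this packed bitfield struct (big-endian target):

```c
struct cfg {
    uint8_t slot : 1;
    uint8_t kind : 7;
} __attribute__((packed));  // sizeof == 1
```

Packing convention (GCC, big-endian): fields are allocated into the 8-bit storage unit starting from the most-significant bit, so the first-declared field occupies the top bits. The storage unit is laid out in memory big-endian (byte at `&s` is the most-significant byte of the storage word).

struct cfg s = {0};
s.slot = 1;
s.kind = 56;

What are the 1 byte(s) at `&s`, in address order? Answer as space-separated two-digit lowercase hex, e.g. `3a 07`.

b8

slot (1b) val=1 bits=0x1 at bit 7: 0x80
kind (7b) val=56 bits=0x38 at bit 0: 0xb8
word = 0xb8 → big-endian bytes:
  [0]=0xb8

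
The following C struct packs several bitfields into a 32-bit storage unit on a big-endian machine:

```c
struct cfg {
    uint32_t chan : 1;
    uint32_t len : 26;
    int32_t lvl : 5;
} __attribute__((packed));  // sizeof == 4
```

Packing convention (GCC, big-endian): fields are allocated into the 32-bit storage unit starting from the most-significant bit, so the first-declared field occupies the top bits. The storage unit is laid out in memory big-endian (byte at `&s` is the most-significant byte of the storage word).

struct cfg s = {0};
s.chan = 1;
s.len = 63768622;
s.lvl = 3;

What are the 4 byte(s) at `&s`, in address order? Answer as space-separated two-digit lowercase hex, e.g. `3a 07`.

f9 a1 05 c3

chan (1b) val=1 bits=0x1 at bit 31: 0x80000000
len (26b) val=63768622 bits=0x3cd082e at bit 5: 0xf9a105c0
lvl (5b) val=3 bits=0x3 at bit 0: 0xf9a105c3
word = 0xf9a105c3 → big-endian bytes:
  [0]=0xf9  [1]=0xa1  [2]=0x05  [3]=0xc3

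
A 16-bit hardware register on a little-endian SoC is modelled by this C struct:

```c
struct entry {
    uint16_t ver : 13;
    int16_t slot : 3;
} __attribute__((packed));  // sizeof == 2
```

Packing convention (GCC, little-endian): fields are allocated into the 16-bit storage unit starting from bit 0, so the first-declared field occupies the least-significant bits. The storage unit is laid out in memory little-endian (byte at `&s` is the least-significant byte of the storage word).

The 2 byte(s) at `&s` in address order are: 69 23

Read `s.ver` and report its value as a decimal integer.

873

[0]=0x69 [1]=0x23 (little-endian) → word 0x2369
ver:13 @ bit 0 → (0x2369>>0)&0x1fff = 0x369  ←
slot:3 @ bit 13 → (0x2369>>13)&0x7 = 0x1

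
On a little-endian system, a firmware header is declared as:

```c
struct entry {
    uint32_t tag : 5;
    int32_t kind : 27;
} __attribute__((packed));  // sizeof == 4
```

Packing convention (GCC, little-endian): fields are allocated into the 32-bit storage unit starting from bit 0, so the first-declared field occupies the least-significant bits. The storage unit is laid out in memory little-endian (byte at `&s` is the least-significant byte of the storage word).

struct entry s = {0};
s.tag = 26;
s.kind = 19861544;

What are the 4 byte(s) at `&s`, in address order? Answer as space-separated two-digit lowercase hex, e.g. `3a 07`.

1a 05 e2 25

tag (5b) val=26 bits=0x1a at bit 0: 0x0000001a
kind (27b) val=19861544 bits=0x12f1028 at bit 5: 0x25e2051a
word = 0x25e2051a → little-endian bytes:
  [0]=0x1a  [1]=0x05  [2]=0xe2  [3]=0x25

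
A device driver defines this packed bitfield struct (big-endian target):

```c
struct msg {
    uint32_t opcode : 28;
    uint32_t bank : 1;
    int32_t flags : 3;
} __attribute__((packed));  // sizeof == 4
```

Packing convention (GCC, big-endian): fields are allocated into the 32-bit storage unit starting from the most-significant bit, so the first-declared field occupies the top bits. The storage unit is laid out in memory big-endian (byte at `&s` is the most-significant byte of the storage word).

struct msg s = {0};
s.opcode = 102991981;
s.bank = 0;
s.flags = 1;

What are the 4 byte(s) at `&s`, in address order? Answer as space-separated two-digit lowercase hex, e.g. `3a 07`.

62 38 86 d1

opcode (28b) val=102991981 bits=0x623886d at bit 4: 0x623886d0
bank (1b) val=0 bits=0x0 at bit 3: 0x623886d0
flags (3b) val=1 bits=0x1 at bit 0: 0x623886d1
word = 0x623886d1 → big-endian bytes:
  [0]=0x62  [1]=0x38  [2]=0x86  [3]=0xd1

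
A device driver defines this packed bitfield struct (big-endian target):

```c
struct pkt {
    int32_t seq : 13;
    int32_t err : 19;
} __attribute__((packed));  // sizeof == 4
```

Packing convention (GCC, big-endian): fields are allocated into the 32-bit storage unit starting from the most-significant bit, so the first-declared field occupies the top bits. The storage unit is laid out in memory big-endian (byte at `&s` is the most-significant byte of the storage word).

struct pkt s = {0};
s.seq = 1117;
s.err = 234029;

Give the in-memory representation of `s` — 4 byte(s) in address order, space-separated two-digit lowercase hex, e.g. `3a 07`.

22 eb 92 2d

[19+:13] seq=1117 & 0x1fff = 0x45d; word=0x22e80000
[0+:19] err=234029 & 0x7ffff = 0x3922d; word=0x22eb922d
word = 0x22eb922d → big-endian bytes:
  [0]=0x22  [1]=0xeb  [2]=0x92  [3]=0x2d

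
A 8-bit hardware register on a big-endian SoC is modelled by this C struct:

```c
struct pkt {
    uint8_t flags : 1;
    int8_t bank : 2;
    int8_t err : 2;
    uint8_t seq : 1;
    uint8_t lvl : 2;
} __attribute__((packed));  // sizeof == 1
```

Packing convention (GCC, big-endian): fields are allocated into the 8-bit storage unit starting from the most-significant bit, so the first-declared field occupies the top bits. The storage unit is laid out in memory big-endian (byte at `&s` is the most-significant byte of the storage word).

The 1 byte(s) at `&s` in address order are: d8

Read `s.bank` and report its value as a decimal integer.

-2

[0]=0xd8 (big-endian) → word 0xd8
flags:1 @ bit 7 → (0xd8>>7)&0x1 = 0x1
bank:2 @ bit 5 → (0xd8>>5)&0x3 = 0x2  ←
err:2 @ bit 3 → (0xd8>>3)&0x3 = 0x3
seq:1 @ bit 2 → (0xd8>>2)&0x1 = 0x0
lvl:2 @ bit 0 → (0xd8>>0)&0x3 = 0x0
bank signed 2b, MSB=1: 2 - 4 = -2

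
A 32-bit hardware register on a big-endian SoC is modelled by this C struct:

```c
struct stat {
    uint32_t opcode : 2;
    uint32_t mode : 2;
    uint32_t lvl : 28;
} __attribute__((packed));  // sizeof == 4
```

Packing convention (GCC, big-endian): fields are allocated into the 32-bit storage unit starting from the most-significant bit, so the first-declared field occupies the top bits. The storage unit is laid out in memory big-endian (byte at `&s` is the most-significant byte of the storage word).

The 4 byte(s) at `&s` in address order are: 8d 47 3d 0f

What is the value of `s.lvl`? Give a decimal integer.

222772495

[0]=0x8d [1]=0x47 [2]=0x3d [3]=0x0f (big-endian) → word 0x8d473d0f
opcode [30+:2] = (word>>30) & 0x3 = 2
mode [28+:2] = (word>>28) & 0x3 = 0
lvl [0+:28] = (word>>0) & 0xfffffff = 222772495  ←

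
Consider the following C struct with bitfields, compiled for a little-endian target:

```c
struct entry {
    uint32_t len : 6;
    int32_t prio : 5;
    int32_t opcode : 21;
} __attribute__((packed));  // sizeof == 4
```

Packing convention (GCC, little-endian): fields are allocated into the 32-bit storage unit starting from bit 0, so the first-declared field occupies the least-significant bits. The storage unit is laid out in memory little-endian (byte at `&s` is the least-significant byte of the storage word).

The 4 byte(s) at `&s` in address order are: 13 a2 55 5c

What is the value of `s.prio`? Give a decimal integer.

[0]=0x13 [1]=0xa2 [2]=0x55 [3]=0x5c (little-endian) → word 0x5c55a213
len [0+:6] = (word>>0) & 0x3f = 19
prio [6+:5] = (word>>6) & 0x1f = 8  ←
opcode [11+:21] = (word>>11) & 0x1fffff = 756404
prio signed 5b, MSB=0: value = 8

8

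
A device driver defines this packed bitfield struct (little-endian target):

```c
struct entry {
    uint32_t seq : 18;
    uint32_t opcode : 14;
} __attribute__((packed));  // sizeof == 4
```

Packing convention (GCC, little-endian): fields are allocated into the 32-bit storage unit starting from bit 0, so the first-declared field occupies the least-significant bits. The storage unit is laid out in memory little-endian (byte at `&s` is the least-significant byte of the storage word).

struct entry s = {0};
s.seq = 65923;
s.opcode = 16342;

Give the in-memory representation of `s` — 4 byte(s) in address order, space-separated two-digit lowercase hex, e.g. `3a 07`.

83 01 59 ff

[0+:18] seq=65923 & 0x3ffff = 0x10183; word=0x00010183
[18+:14] opcode=16342 & 0x3fff = 0x3fd6; word=0xff590183
word = 0xff590183 → little-endian bytes:
  [0]=0x83  [1]=0x01  [2]=0x59  [3]=0xff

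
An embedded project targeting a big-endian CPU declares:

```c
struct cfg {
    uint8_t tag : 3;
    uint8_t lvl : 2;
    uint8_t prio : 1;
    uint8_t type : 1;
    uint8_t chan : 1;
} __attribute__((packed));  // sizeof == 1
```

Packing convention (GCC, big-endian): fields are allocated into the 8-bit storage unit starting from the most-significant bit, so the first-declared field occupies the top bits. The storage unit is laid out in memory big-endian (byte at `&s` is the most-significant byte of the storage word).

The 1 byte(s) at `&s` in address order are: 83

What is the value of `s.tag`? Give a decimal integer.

4

[0]=0x83 (big-endian) → word 0x83
tag:3 @ bit 5 → (0x83>>5)&0x7 = 0x4  ←
lvl:2 @ bit 3 → (0x83>>3)&0x3 = 0x0
prio:1 @ bit 2 → (0x83>>2)&0x1 = 0x0
type:1 @ bit 1 → (0x83>>1)&0x1 = 0x1
chan:1 @ bit 0 → (0x83>>0)&0x1 = 0x1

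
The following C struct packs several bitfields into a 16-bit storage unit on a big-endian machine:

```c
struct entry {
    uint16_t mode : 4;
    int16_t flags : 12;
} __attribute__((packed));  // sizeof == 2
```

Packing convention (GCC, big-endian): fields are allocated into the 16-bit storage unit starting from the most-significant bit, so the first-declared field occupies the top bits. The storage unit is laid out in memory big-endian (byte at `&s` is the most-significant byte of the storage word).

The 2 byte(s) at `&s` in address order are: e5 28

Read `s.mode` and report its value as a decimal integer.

14

[0]=0xe5 [1]=0x28 (big-endian) → word 0xe528
mode:4 @ bit 12 → (0xe528>>12)&0xf = 0xe  ←
flags:12 @ bit 0 → (0xe528>>0)&0xfff = 0x528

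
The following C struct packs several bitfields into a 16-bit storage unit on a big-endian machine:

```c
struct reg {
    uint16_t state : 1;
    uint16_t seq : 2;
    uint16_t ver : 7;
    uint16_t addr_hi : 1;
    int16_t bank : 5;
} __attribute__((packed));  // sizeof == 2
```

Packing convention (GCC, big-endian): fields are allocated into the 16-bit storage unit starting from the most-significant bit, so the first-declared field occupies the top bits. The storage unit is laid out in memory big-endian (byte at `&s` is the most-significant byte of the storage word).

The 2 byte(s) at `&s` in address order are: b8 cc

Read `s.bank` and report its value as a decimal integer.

12

[0]=0xb8 [1]=0xcc (big-endian) → word 0xb8cc
state [15+:1] = (word>>15) & 0x1 = 1
seq [13+:2] = (word>>13) & 0x3 = 1
ver [6+:7] = (word>>6) & 0x7f = 99
addr_hi [5+:1] = (word>>5) & 0x1 = 0
bank [0+:5] = (word>>0) & 0x1f = 12  ←
bank signed 5b, MSB=0: value = 12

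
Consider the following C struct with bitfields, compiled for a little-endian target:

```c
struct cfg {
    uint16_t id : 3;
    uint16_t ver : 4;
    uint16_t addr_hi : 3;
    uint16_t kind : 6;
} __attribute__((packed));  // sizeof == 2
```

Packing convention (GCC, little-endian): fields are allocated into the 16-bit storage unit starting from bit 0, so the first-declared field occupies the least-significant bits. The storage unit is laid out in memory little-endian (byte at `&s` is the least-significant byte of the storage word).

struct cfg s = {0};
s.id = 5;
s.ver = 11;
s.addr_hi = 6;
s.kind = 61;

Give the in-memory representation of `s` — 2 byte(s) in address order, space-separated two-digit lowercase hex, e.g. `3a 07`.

id (3b) val=5 bits=0x5 at bit 0: 0x0005
ver (4b) val=11 bits=0xb at bit 3: 0x005d
addr_hi (3b) val=6 bits=0x6 at bit 7: 0x035d
kind (6b) val=61 bits=0x3d at bit 10: 0xf75d
word = 0xf75d → little-endian bytes:
  [0]=0x5d  [1]=0xf7

5d f7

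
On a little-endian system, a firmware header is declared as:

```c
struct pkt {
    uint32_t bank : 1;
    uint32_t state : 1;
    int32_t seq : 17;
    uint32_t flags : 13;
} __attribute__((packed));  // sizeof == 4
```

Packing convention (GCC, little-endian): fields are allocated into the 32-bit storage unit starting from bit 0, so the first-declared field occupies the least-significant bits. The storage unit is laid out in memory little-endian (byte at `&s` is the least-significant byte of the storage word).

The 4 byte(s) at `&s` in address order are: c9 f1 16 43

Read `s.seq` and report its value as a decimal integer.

-17294

[0]=0xc9 [1]=0xf1 [2]=0x16 [3]=0x43 (little-endian) → word 0x4316f1c9
bank:1 @ bit 0 → (0x4316f1c9>>0)&0x1 = 0x1
state:1 @ bit 1 → (0x4316f1c9>>1)&0x1 = 0x0
seq:17 @ bit 2 → (0x4316f1c9>>2)&0x1ffff = 0x1bc72  ←
flags:13 @ bit 19 → (0x4316f1c9>>19)&0x1fff = 0x862
seq signed 17b, MSB=1: 113778 - 131072 = -17294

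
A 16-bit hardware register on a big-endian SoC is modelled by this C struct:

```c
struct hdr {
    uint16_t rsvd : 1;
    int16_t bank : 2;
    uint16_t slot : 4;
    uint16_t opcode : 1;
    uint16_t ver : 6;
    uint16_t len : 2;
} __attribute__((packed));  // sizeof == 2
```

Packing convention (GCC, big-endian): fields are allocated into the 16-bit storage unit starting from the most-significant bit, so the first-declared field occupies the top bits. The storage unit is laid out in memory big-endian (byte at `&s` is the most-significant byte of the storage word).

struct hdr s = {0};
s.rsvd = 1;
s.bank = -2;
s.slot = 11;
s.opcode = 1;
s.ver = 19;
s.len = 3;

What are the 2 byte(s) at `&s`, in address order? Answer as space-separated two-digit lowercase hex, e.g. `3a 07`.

d7 4f

rsvd (1b) val=1 bits=0x1 at bit 15: 0x8000
bank (2b) val=-2 bits=0x2 at bit 13: 0xc000
slot (4b) val=11 bits=0xb at bit 9: 0xd600
opcode (1b) val=1 bits=0x1 at bit 8: 0xd700
ver (6b) val=19 bits=0x13 at bit 2: 0xd74c
len (2b) val=3 bits=0x3 at bit 0: 0xd74f
word = 0xd74f → big-endian bytes:
  [0]=0xd7  [1]=0x4f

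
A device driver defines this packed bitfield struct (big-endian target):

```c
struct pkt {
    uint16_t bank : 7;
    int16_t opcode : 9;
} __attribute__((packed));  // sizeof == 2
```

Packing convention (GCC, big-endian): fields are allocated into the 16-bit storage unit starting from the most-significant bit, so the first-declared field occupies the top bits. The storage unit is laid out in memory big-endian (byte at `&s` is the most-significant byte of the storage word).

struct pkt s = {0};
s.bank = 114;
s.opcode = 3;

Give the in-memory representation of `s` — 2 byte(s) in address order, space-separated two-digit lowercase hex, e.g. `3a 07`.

[9+:7] bank=114 & 0x7f = 0x72; word=0xe400
[0+:9] opcode=3 & 0x1ff = 0x3; word=0xe403
word = 0xe403 → big-endian bytes:
  [0]=0xe4  [1]=0x03

e4 03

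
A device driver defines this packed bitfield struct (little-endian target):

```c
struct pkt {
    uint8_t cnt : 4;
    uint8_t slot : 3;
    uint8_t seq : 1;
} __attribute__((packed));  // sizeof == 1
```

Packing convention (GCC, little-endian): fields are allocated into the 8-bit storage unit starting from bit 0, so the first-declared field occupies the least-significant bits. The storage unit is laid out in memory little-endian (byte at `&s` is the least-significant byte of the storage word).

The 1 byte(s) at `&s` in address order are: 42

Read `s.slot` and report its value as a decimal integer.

4

[0]=0x42 (little-endian) → word 0x42
cnt:4 @ bit 0 → (0x42>>0)&0xf = 0x2
slot:3 @ bit 4 → (0x42>>4)&0x7 = 0x4  ←
seq:1 @ bit 7 → (0x42>>7)&0x1 = 0x0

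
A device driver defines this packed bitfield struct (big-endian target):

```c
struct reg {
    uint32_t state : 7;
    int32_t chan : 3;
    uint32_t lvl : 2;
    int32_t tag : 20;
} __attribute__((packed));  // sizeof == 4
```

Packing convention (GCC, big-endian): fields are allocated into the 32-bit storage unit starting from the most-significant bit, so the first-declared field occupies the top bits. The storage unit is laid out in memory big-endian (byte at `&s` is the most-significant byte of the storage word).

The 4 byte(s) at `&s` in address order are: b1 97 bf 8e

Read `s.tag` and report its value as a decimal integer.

[0]=0xb1 [1]=0x97 [2]=0xbf [3]=0x8e (big-endian) → word 0xb197bf8e
state [25+:7] = (word>>25) & 0x7f = 88
chan [22+:3] = (word>>22) & 0x7 = 6
lvl [20+:2] = (word>>20) & 0x3 = 1
tag [0+:20] = (word>>0) & 0xfffff = 507790  ←
tag signed 20b, MSB=0: value = 507790

507790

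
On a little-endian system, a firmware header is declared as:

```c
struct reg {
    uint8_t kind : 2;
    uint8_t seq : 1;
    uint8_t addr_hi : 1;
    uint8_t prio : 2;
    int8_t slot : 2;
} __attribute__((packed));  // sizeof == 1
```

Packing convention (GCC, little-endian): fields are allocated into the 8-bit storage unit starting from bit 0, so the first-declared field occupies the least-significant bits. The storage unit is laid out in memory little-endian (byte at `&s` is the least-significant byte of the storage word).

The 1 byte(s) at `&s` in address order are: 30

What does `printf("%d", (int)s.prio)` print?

3

[0]=0x30 (little-endian) → word 0x30
kind:2 @ bit 0 → (0x30>>0)&0x3 = 0x0
seq:1 @ bit 2 → (0x30>>2)&0x1 = 0x0
addr_hi:1 @ bit 3 → (0x30>>3)&0x1 = 0x0
prio:2 @ bit 4 → (0x30>>4)&0x3 = 0x3  ←
slot:2 @ bit 6 → (0x30>>6)&0x3 = 0x0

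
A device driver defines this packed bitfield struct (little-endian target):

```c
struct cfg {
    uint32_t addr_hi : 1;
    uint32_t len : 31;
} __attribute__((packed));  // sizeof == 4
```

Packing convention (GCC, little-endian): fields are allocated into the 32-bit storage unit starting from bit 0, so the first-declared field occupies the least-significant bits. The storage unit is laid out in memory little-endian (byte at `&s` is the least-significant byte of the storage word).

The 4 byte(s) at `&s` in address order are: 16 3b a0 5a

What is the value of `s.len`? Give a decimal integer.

760225163

[0]=0x16 [1]=0x3b [2]=0xa0 [3]=0x5a (little-endian) → word 0x5aa03b16
addr_hi:1 @ bit 0 → (0x5aa03b16>>0)&0x1 = 0x0
len:31 @ bit 1 → (0x5aa03b16>>1)&0x7fffffff = 0x2d501d8b  ←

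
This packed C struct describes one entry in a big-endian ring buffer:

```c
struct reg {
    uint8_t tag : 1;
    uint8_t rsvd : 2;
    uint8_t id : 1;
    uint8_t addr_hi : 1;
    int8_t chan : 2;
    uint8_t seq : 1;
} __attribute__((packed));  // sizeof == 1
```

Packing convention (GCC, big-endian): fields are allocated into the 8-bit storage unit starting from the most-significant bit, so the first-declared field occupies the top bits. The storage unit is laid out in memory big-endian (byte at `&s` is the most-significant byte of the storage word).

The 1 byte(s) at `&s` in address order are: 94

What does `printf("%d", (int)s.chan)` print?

-2

[0]=0x94 (big-endian) → word 0x94
tag:1 @ bit 7 → (0x94>>7)&0x1 = 0x1
rsvd:2 @ bit 5 → (0x94>>5)&0x3 = 0x0
id:1 @ bit 4 → (0x94>>4)&0x1 = 0x1
addr_hi:1 @ bit 3 → (0x94>>3)&0x1 = 0x0
chan:2 @ bit 1 → (0x94>>1)&0x3 = 0x2  ←
seq:1 @ bit 0 → (0x94>>0)&0x1 = 0x0
chan signed 2b, MSB=1: 2 - 4 = -2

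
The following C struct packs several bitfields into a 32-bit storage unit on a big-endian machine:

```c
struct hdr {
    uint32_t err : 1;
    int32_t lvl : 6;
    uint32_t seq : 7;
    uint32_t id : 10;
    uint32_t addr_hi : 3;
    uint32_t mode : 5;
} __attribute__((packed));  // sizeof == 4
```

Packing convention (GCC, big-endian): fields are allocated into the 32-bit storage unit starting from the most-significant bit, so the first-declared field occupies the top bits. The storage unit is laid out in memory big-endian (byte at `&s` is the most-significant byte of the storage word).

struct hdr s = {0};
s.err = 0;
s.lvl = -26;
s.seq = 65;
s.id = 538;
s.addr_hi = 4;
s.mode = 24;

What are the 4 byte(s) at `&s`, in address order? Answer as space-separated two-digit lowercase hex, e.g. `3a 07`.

4d 06 1a 98

err:1 = 0 → 0x0 << 31 → word 0x00000000
lvl:6 = -26 → 0x26 << 25 → word 0x4c000000
seq:7 = 65 → 0x41 << 18 → word 0x4d040000
id:10 = 538 → 0x21a << 8 → word 0x4d061a00
addr_hi:3 = 4 → 0x4 << 5 → word 0x4d061a80
mode:5 = 24 → 0x18 << 0 → word 0x4d061a98
word = 0x4d061a98 → big-endian bytes:
  [0]=0x4d  [1]=0x06  [2]=0x1a  [3]=0x98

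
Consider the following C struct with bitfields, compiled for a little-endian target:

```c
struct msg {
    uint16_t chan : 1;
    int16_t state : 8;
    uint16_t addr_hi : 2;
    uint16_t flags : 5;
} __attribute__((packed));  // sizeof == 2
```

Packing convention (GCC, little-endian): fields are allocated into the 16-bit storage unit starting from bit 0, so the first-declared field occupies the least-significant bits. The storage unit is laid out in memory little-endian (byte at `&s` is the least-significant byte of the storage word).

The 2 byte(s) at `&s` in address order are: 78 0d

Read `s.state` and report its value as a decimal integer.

-68

[0]=0x78 [1]=0x0d (little-endian) → word 0x0d78
chan [0+:1] = (word>>0) & 0x1 = 0
state [1+:8] = (word>>1) & 0xff = 188  ←
addr_hi [9+:2] = (word>>9) & 0x3 = 2
flags [11+:5] = (word>>11) & 0x1f = 1
state signed 8b, MSB=1: 188 - 256 = -68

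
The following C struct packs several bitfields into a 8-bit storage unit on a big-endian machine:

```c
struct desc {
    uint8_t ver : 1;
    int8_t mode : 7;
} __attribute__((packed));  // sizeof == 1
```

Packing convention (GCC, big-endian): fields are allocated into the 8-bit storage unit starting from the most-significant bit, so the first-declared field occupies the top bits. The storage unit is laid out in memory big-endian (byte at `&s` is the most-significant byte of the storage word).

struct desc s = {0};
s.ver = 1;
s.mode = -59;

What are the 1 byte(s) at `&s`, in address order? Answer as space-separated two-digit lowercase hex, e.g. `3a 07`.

ver:1 = 1 → 0x1 << 7 → word 0x80
mode:7 = -59 → 0x45 << 0 → word 0xc5
word = 0xc5 → big-endian bytes:
  [0]=0xc5

c5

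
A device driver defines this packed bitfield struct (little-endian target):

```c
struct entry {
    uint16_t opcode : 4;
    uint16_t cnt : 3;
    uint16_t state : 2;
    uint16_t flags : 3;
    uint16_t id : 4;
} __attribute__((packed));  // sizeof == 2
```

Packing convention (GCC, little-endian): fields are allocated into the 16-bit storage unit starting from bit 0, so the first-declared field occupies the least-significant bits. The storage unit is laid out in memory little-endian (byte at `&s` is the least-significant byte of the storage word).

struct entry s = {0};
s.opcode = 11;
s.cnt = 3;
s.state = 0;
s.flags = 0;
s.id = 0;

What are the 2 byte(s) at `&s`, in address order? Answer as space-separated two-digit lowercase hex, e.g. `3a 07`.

3b 00

opcode (4b) val=11 bits=0xb at bit 0: 0x000b
cnt (3b) val=3 bits=0x3 at bit 4: 0x003b
state (2b) val=0 bits=0x0 at bit 7: 0x003b
flags (3b) val=0 bits=0x0 at bit 9: 0x003b
id (4b) val=0 bits=0x0 at bit 12: 0x003b
word = 0x003b → little-endian bytes:
  [0]=0x3b  [1]=0x00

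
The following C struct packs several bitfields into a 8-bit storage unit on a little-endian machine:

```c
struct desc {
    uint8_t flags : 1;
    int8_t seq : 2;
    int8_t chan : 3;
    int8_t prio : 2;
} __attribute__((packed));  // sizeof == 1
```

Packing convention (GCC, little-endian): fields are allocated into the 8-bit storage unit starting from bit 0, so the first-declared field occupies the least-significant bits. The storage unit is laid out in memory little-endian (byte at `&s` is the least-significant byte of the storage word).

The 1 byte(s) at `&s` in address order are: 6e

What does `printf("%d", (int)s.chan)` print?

-3

[0]=0x6e (little-endian) → word 0x6e
flags [0+:1] = (word>>0) & 0x1 = 0
seq [1+:2] = (word>>1) & 0x3 = 3
chan [3+:3] = (word>>3) & 0x7 = 5  ←
prio [6+:2] = (word>>6) & 0x3 = 1
chan signed 3b, MSB=1: 5 - 8 = -3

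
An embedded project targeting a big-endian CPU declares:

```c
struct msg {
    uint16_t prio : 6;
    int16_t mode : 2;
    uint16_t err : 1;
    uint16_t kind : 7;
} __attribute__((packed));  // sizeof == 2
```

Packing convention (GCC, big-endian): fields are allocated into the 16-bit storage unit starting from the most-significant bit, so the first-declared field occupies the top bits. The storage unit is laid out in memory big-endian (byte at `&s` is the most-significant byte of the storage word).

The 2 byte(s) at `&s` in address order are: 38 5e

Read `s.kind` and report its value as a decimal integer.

94

[0]=0x38 [1]=0x5e (big-endian) → word 0x385e
prio:6 @ bit 10 → (0x385e>>10)&0x3f = 0xe
mode:2 @ bit 8 → (0x385e>>8)&0x3 = 0x0
err:1 @ bit 7 → (0x385e>>7)&0x1 = 0x0
kind:7 @ bit 0 → (0x385e>>0)&0x7f = 0x5e  ←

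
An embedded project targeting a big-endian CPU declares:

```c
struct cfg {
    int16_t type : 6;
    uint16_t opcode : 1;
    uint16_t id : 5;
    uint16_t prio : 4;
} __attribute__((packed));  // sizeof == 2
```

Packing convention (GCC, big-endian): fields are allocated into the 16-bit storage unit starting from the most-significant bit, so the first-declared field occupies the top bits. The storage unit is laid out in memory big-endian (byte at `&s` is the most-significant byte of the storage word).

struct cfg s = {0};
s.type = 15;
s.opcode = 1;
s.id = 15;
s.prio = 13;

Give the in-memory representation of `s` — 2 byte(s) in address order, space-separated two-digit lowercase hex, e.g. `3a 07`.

[10+:6] type=15 & 0x3f = 0xf; word=0x3c00
[9+:1] opcode=1 & 0x1 = 0x1; word=0x3e00
[4+:5] id=15 & 0x1f = 0xf; word=0x3ef0
[0+:4] prio=13 & 0xf = 0xd; word=0x3efd
word = 0x3efd → big-endian bytes:
  [0]=0x3e  [1]=0xfd

3e fd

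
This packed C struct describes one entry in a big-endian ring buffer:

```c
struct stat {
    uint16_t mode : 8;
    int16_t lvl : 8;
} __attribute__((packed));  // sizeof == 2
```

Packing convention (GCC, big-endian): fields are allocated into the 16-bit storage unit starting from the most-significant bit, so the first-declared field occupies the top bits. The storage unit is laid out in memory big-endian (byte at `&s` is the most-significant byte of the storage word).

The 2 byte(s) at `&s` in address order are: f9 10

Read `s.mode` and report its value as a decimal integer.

[0]=0xf9 [1]=0x10 (big-endian) → word 0xf910
mode [8+:8] = (word>>8) & 0xff = 249  ←
lvl [0+:8] = (word>>0) & 0xff = 16

249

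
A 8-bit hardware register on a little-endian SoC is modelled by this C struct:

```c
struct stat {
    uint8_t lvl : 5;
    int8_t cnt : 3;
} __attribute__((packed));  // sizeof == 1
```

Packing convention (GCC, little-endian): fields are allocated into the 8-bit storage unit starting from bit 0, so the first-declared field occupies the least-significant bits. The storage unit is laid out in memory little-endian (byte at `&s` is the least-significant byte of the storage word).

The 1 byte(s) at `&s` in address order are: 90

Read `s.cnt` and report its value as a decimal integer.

[0]=0x90 (little-endian) → word 0x90
lvl:5 @ bit 0 → (0x90>>0)&0x1f = 0x10
cnt:3 @ bit 5 → (0x90>>5)&0x7 = 0x4  ←
cnt signed 3b, MSB=1: 4 - 8 = -4

-4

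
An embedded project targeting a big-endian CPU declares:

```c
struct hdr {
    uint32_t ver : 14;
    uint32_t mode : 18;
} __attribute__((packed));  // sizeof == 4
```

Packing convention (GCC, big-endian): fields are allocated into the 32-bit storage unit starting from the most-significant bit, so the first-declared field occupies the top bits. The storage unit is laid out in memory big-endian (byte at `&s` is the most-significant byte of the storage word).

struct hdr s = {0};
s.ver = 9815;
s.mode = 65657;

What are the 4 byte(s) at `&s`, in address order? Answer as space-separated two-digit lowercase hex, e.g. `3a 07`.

99 5d 00 79

ver (14b) val=9815 bits=0x2657 at bit 18: 0x995c0000
mode (18b) val=65657 bits=0x10079 at bit 0: 0x995d0079
word = 0x995d0079 → big-endian bytes:
  [0]=0x99  [1]=0x5d  [2]=0x00  [3]=0x79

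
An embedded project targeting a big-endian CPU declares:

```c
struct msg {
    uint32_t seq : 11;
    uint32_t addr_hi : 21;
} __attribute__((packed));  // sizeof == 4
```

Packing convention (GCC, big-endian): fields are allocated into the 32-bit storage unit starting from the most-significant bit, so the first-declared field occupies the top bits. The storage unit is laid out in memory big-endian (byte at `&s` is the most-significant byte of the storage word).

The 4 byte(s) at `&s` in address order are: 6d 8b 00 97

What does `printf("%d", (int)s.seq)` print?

[0]=0x6d [1]=0x8b [2]=0x00 [3]=0x97 (big-endian) → word 0x6d8b0097
seq [21+:11] = (word>>21) & 0x7ff = 876  ←
addr_hi [0+:21] = (word>>0) & 0x1fffff = 721047

876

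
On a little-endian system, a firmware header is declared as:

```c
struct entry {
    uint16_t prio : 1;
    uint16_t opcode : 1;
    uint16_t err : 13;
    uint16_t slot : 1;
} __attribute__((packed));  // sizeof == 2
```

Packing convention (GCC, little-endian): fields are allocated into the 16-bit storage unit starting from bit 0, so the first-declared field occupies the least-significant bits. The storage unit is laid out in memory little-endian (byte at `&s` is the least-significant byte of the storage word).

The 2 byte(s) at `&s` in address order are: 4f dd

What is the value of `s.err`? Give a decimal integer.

5971

[0]=0x4f [1]=0xdd (little-endian) → word 0xdd4f
prio:1 @ bit 0 → (0xdd4f>>0)&0x1 = 0x1
opcode:1 @ bit 1 → (0xdd4f>>1)&0x1 = 0x1
err:13 @ bit 2 → (0xdd4f>>2)&0x1fff = 0x1753  ←
slot:1 @ bit 15 → (0xdd4f>>15)&0x1 = 0x1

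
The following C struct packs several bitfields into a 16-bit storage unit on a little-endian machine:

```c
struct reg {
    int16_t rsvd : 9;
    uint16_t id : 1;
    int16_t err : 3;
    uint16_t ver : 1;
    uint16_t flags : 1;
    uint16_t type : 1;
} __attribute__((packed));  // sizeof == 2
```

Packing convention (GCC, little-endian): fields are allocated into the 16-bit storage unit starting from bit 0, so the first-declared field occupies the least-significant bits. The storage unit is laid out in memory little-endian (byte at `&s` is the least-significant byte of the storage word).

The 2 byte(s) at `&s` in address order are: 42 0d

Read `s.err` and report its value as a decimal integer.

[0]=0x42 [1]=0x0d (little-endian) → word 0x0d42
rsvd:9 @ bit 0 → (0x0d42>>0)&0x1ff = 0x142
id:1 @ bit 9 → (0x0d42>>9)&0x1 = 0x0
err:3 @ bit 10 → (0x0d42>>10)&0x7 = 0x3  ←
ver:1 @ bit 13 → (0x0d42>>13)&0x1 = 0x0
flags:1 @ bit 14 → (0x0d42>>14)&0x1 = 0x0
type:1 @ bit 15 → (0x0d42>>15)&0x1 = 0x0
err signed 3b, MSB=0: value = 3

3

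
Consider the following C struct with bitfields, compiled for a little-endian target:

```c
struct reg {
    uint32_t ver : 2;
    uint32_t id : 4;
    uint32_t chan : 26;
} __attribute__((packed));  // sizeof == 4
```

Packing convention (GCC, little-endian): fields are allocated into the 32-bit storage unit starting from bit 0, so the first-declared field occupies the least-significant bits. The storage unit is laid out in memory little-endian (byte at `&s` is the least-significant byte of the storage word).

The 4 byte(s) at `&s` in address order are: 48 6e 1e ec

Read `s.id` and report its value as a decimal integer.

[0]=0x48 [1]=0x6e [2]=0x1e [3]=0xec (little-endian) → word 0xec1e6e48
ver [0+:2] = (word>>0) & 0x3 = 0
id [2+:4] = (word>>2) & 0xf = 2  ←
chan [6+:26] = (word>>6) & 0x3ffffff = 61897145

2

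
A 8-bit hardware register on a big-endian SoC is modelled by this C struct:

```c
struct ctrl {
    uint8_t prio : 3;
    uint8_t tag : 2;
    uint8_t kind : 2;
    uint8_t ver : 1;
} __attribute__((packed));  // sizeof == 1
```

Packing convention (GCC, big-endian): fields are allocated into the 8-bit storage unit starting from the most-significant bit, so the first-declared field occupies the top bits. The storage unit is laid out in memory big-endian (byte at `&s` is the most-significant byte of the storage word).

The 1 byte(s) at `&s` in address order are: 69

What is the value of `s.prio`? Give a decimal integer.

[0]=0x69 (big-endian) → word 0x69
prio:3 @ bit 5 → (0x69>>5)&0x7 = 0x3  ←
tag:2 @ bit 3 → (0x69>>3)&0x3 = 0x1
kind:2 @ bit 1 → (0x69>>1)&0x3 = 0x0
ver:1 @ bit 0 → (0x69>>0)&0x1 = 0x1

3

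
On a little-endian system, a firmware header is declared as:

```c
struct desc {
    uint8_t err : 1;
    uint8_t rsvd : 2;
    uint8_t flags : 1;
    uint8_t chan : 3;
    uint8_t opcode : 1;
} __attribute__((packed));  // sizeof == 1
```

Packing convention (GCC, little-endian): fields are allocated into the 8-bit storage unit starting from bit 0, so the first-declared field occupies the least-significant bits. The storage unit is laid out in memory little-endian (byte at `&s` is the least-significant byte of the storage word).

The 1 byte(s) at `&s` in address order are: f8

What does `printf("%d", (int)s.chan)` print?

[0]=0xf8 (little-endian) → word 0xf8
err:1 @ bit 0 → (0xf8>>0)&0x1 = 0x0
rsvd:2 @ bit 1 → (0xf8>>1)&0x3 = 0x0
flags:1 @ bit 3 → (0xf8>>3)&0x1 = 0x1
chan:3 @ bit 4 → (0xf8>>4)&0x7 = 0x7  ←
opcode:1 @ bit 7 → (0xf8>>7)&0x1 = 0x1

7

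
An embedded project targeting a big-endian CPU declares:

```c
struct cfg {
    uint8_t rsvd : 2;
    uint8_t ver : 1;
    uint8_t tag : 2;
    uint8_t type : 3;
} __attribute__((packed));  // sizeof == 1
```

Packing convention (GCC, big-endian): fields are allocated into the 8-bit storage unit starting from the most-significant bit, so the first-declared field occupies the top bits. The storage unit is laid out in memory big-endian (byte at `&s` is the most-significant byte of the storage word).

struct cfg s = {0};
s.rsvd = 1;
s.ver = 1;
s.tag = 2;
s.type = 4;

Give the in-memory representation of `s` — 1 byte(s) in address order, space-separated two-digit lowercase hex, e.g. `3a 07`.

74

rsvd:2 = 1 → 0x1 << 6 → word 0x40
ver:1 = 1 → 0x1 << 5 → word 0x60
tag:2 = 2 → 0x2 << 3 → word 0x70
type:3 = 4 → 0x4 << 0 → word 0x74
word = 0x74 → big-endian bytes:
  [0]=0x74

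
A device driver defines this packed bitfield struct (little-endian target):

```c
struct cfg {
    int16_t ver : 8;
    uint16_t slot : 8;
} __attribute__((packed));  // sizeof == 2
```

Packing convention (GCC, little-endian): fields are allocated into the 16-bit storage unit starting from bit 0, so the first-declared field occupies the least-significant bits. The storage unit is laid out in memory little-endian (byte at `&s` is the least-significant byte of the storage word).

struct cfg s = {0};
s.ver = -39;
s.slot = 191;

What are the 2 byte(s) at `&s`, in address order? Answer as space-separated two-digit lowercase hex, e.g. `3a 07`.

[0+:8] ver=-39 & 0xff = 0xd9; word=0x00d9
[8+:8] slot=191 & 0xff = 0xbf; word=0xbfd9
word = 0xbfd9 → little-endian bytes:
  [0]=0xd9  [1]=0xbf

d9 bf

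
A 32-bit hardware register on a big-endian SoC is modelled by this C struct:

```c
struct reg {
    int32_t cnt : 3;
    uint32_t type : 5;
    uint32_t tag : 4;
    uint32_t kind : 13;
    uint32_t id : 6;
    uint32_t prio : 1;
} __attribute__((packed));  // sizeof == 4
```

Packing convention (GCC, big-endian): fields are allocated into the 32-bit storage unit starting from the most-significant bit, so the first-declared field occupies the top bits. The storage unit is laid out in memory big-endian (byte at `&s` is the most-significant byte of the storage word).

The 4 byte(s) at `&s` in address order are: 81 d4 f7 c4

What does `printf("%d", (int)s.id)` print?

[0]=0x81 [1]=0xd4 [2]=0xf7 [3]=0xc4 (big-endian) → word 0x81d4f7c4
cnt [29+:3] = (word>>29) & 0x7 = 4
type [24+:5] = (word>>24) & 0x1f = 1
tag [20+:4] = (word>>20) & 0xf = 13
kind [7+:13] = (word>>7) & 0x1fff = 2543
id [1+:6] = (word>>1) & 0x3f = 34  ←
prio [0+:1] = (word>>0) & 0x1 = 0

34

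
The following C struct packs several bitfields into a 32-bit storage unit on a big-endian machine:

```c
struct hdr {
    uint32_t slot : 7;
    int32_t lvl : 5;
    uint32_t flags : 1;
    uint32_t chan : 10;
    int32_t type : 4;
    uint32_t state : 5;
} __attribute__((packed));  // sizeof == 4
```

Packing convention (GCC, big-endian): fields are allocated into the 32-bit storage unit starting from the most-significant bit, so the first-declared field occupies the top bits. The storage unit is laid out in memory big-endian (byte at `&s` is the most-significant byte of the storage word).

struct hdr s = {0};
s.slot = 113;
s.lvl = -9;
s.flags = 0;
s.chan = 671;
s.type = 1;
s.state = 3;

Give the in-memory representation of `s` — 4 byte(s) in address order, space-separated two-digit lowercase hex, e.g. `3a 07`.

e3 75 3e 23

slot:7 = 113 → 0x71 << 25 → word 0xe2000000
lvl:5 = -9 → 0x17 << 20 → word 0xe3700000
flags:1 = 0 → 0x0 << 19 → word 0xe3700000
chan:10 = 671 → 0x29f << 9 → word 0xe3753e00
type:4 = 1 → 0x1 << 5 → word 0xe3753e20
state:5 = 3 → 0x3 << 0 → word 0xe3753e23
word = 0xe3753e23 → big-endian bytes:
  [0]=0xe3  [1]=0x75  [2]=0x3e  [3]=0x23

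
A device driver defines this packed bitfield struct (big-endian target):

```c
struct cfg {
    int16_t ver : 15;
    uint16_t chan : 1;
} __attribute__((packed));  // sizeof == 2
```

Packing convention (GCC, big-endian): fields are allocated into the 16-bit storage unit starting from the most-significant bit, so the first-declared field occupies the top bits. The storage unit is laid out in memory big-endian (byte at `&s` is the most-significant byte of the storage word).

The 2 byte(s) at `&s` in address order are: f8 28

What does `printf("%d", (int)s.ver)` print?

-1004

[0]=0xf8 [1]=0x28 (big-endian) → word 0xf828
ver [1+:15] = (word>>1) & 0x7fff = 31764  ←
chan [0+:1] = (word>>0) & 0x1 = 0
ver signed 15b, MSB=1: 31764 - 32768 = -1004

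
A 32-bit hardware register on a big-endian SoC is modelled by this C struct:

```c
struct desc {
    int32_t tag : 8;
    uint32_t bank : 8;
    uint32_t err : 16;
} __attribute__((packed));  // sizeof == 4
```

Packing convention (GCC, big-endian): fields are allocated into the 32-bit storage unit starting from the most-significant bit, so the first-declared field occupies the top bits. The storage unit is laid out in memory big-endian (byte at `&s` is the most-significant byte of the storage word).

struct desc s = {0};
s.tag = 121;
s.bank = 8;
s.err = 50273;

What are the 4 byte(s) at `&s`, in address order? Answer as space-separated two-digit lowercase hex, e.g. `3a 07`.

tag:8 = 121 → 0x79 << 24 → word 0x79000000
bank:8 = 8 → 0x8 << 16 → word 0x79080000
err:16 = 50273 → 0xc461 << 0 → word 0x7908c461
word = 0x7908c461 → big-endian bytes:
  [0]=0x79  [1]=0x08  [2]=0xc4  [3]=0x61

79 08 c4 61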